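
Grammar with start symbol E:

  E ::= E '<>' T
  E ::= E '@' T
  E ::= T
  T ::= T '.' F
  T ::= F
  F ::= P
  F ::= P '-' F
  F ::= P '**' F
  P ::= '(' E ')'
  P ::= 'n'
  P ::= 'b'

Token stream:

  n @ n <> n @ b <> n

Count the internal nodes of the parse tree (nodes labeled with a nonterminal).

[E [E [E [E [E [T [F [P n]]]] @ [T [F [P n]]]] <> [T [F [P n]]]] @ [T [F [P b]]]] <> [T [F [P n]]]]

20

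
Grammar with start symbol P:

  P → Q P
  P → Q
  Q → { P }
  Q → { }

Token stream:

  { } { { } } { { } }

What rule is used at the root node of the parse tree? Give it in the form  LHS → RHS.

P → Q P

[P [Q { }] [P [Q { [P [Q { }]] }] [P [Q { [P [Q { }]] }]]]]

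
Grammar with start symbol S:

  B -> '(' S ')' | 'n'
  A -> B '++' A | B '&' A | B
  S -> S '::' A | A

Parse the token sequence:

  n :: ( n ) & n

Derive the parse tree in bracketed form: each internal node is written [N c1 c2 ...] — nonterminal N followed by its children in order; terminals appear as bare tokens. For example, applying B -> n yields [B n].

S
S :: A
A :: A
B :: A
n :: A
n :: B & A
n :: ( S ) & A
n :: ( A ) & A
n :: ( B ) & A
n :: ( n ) & A
n :: ( n ) & B
n :: ( n ) & n

[S [S [A [B n]]] :: [A [B ( [S [A [B n]]] )] & [A [B n]]]]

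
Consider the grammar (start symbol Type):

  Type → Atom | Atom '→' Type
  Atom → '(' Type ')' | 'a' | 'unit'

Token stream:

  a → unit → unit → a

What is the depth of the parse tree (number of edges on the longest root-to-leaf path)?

5

[Type [Atom a] → [Type [Atom unit] → [Type [Atom unit] → [Type [Atom a]]]]]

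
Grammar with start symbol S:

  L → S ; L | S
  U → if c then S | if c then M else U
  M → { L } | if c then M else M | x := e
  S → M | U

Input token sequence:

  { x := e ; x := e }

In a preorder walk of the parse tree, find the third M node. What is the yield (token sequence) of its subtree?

[S [M { [L [S [M x := e]] ; [L [S [M x := e]]]] }]]

x := e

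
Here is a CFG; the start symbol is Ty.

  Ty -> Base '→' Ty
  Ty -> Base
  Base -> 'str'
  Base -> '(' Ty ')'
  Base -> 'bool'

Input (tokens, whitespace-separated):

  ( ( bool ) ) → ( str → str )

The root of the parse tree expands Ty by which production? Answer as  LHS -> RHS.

Ty -> Base '→' Ty

[Ty [Base ( [Ty [Base ( [Ty [Base bool]] )]] )] → [Ty [Base ( [Ty [Base str] → [Ty [Base str]]] )]]]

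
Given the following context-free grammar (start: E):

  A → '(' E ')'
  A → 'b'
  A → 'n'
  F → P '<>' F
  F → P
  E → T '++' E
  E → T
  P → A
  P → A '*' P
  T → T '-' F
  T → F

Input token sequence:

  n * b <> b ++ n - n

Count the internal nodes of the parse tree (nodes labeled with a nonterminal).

19

[E [T [F [P [A n] * [P [A b]]] <> [F [P [A b]]]]] ++ [E [T [T [F [P [A n]]]] - [F [P [A n]]]]]]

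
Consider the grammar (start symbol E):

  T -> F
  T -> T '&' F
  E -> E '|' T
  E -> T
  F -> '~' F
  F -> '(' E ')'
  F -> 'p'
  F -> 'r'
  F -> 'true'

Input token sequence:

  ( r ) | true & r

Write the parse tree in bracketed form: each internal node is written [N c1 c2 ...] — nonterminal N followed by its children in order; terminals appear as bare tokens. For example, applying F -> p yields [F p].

[E [E [T [F ( [E [T [F r]]] )]]] | [T [T [F true]] & [F r]]]

E
E | T
T | T
F | T
( E ) | T
( T ) | T
( F ) | T
( r ) | T
( r ) | T & F
( r ) | F & F
( r ) | true & F
( r ) | true & r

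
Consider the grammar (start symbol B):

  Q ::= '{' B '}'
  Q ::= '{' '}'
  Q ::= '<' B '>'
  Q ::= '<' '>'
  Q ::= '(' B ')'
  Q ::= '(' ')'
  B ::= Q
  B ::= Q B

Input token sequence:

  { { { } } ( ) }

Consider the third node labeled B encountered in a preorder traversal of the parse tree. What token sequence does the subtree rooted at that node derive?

[B [Q { [B [Q { [B [Q { }]] }] [B [Q ( )]]] }]]

{ }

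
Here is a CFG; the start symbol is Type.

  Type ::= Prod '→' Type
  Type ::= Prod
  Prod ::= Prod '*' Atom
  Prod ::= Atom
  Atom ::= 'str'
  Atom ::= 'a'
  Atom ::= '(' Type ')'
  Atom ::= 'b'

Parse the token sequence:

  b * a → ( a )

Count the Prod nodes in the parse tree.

4

[Type [Prod [Prod [Atom b]] * [Atom a]] → [Type [Prod [Atom ( [Type [Prod [Atom a]]] )]]]]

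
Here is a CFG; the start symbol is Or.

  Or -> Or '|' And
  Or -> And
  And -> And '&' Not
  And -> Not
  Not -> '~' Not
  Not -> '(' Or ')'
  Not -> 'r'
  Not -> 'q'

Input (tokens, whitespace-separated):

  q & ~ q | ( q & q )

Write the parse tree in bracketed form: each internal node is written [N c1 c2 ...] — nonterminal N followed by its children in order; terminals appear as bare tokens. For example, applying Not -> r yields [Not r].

Or
Or | And
And | And
And & Not | And
Not & Not | And
q & Not | And
q & ~ Not | And
q & ~ q | And
q & ~ q | Not
q & ~ q | ( Or )
q & ~ q | ( And )
q & ~ q | ( And & Not )
q & ~ q | ( Not & Not )
q & ~ q | ( q & Not )
q & ~ q | ( q & q )

[Or [Or [And [And [Not q]] & [Not ~ [Not q]]]] | [And [Not ( [Or [And [And [Not q]] & [Not q]]] )]]]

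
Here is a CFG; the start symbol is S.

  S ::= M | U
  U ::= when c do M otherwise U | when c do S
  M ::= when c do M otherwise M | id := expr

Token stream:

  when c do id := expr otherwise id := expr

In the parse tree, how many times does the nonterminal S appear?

1

[S [M when c do [M id := expr] otherwise [M id := expr]]]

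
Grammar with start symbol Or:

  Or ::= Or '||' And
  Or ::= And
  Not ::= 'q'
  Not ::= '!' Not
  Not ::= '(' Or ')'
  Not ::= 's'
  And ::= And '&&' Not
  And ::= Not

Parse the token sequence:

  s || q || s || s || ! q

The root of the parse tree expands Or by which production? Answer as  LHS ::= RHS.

Or ::= Or '||' And

[Or [Or [Or [Or [Or [And [Not s]]] || [And [Not q]]] || [And [Not s]]] || [And [Not s]]] || [And [Not ! [Not q]]]]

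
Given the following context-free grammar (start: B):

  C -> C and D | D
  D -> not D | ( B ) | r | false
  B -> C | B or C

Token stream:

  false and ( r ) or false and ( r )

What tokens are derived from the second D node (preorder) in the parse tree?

( r )

[B [B [C [C [D false]] and [D ( [B [C [D r]]] )]]] or [C [C [D false]] and [D ( [B [C [D r]]] )]]]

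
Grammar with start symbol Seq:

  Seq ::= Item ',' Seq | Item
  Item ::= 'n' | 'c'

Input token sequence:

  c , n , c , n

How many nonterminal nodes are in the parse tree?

8

[Seq [Item c] , [Seq [Item n] , [Seq [Item c] , [Seq [Item n]]]]]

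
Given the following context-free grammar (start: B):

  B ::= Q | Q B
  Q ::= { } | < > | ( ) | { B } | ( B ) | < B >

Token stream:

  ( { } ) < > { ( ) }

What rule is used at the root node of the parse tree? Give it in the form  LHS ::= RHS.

B ::= Q B

[B [Q ( [B [Q { }]] )] [B [Q < >] [B [Q { [B [Q ( )]] }]]]]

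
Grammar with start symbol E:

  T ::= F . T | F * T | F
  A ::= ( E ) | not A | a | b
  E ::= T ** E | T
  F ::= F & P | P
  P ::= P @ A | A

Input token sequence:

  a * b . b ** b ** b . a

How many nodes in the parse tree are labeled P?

[E [T [F [P [A a]]] * [T [F [P [A b]]] . [T [F [P [A b]]]]]] ** [E [T [F [P [A b]]]] ** [E [T [F [P [A b]]] . [T [F [P [A a]]]]]]]]

6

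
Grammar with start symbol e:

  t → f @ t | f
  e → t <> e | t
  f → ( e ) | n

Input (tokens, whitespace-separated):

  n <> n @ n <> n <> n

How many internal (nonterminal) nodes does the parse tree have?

[e [t [f n]] <> [e [t [f n] @ [t [f n]]] <> [e [t [f n]] <> [e [t [f n]]]]]]

14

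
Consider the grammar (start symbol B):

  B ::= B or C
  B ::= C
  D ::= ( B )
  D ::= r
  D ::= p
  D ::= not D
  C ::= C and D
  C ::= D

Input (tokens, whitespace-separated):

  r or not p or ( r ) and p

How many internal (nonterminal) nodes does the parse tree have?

15

[B [B [B [C [D r]]] or [C [D not [D p]]]] or [C [C [D ( [B [C [D r]]] )]] and [D p]]]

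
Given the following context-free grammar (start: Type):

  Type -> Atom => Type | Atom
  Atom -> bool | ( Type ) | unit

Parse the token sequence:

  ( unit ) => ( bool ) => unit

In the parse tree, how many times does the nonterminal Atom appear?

[Type [Atom ( [Type [Atom unit]] )] => [Type [Atom ( [Type [Atom bool]] )] => [Type [Atom unit]]]]

5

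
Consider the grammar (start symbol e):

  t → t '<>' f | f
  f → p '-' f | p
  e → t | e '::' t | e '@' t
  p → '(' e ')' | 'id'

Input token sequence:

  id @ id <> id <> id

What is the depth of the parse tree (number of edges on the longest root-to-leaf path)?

6

[e [e [t [f [p id]]]] @ [t [t [t [f [p id]]] <> [f [p id]]] <> [f [p id]]]]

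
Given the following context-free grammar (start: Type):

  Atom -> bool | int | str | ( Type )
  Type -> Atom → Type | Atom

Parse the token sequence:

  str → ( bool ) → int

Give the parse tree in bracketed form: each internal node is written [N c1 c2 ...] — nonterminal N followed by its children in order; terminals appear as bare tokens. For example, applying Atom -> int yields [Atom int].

Type
Atom → Type
str → Type
str → Atom → Type
str → ( Type ) → Type
str → ( Atom ) → Type
str → ( bool ) → Type
str → ( bool ) → Atom
str → ( bool ) → int

[Type [Atom str] → [Type [Atom ( [Type [Atom bool]] )] → [Type [Atom int]]]]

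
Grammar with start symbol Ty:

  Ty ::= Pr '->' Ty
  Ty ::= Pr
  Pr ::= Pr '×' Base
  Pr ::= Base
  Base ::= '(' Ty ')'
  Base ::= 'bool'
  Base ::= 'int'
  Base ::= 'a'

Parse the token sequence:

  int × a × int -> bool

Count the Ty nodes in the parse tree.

[Ty [Pr [Pr [Pr [Base int]] × [Base a]] × [Base int]] -> [Ty [Pr [Base bool]]]]

2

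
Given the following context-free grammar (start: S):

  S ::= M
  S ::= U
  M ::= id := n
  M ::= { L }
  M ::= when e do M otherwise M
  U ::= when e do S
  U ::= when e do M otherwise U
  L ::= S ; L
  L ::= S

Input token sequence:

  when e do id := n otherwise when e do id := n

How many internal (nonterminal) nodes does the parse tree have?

6

[S [U when e do [M id := n] otherwise [U when e do [S [M id := n]]]]]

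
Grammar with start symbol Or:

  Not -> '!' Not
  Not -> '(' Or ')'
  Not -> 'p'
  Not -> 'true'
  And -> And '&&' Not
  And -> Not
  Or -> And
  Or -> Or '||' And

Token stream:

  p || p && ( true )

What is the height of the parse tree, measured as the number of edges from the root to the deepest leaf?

[Or [Or [And [Not p]]] || [And [And [Not p]] && [Not ( [Or [And [Not true]]] )]]]

6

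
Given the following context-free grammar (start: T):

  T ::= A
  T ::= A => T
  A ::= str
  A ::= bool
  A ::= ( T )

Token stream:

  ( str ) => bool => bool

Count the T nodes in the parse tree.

4

[T [A ( [T [A str]] )] => [T [A bool] => [T [A bool]]]]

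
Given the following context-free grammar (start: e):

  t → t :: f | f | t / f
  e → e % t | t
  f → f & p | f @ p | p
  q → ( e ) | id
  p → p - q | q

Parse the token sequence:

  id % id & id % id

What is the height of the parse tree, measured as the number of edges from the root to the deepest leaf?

[e [e [e [t [f [p [q id]]]]] % [t [f [f [p [q id]]] & [p [q id]]]]] % [t [f [p [q id]]]]]

7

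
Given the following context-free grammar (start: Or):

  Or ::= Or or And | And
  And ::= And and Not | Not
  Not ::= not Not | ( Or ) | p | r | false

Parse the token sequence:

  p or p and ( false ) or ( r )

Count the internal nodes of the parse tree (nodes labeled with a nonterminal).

17

[Or [Or [Or [And [Not p]]] or [And [And [Not p]] and [Not ( [Or [And [Not false]]] )]]] or [And [Not ( [Or [And [Not r]]] )]]]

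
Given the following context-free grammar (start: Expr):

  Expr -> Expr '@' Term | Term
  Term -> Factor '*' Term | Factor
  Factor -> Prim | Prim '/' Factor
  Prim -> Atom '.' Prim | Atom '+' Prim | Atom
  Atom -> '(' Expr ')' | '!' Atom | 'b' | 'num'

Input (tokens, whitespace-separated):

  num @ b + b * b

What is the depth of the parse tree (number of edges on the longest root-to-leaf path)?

[Expr [Expr [Term [Factor [Prim [Atom num]]]]] @ [Term [Factor [Prim [Atom b] + [Prim [Atom b]]]] * [Term [Factor [Prim [Atom b]]]]]]

6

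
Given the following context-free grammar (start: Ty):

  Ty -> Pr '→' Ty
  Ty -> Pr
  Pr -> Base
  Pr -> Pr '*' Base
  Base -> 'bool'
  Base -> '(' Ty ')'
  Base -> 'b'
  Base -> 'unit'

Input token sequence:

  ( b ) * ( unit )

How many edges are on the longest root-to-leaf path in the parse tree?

[Ty [Pr [Pr [Base ( [Ty [Pr [Base b]]] )]] * [Base ( [Ty [Pr [Base unit]]] )]]]

7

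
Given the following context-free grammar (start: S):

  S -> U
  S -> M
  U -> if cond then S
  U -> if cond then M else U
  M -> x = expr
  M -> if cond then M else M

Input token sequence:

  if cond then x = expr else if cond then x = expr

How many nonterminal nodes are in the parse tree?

[S [U if cond then [M x = expr] else [U if cond then [S [M x = expr]]]]]

6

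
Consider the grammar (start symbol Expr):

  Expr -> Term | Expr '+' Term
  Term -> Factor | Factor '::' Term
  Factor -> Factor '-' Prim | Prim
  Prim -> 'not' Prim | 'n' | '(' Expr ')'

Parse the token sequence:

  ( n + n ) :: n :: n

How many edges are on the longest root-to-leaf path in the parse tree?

[Expr [Term [Factor [Prim ( [Expr [Expr [Term [Factor [Prim n]]]] + [Term [Factor [Prim n]]]] )]] :: [Term [Factor [Prim n]] :: [Term [Factor [Prim n]]]]]]

9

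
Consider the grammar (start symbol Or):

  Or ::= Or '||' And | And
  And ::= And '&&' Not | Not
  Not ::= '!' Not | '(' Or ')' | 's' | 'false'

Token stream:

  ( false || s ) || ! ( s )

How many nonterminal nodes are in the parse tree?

16

[Or [Or [And [Not ( [Or [Or [And [Not false]]] || [And [Not s]]] )]]] || [And [Not ! [Not ( [Or [And [Not s]]] )]]]]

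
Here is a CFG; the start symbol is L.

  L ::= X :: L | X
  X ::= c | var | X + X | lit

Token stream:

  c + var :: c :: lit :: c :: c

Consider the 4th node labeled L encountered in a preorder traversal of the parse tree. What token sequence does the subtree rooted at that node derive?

[L [X [X c] + [X var]] :: [L [X c] :: [L [X lit] :: [L [X c] :: [L [X c]]]]]]

c :: c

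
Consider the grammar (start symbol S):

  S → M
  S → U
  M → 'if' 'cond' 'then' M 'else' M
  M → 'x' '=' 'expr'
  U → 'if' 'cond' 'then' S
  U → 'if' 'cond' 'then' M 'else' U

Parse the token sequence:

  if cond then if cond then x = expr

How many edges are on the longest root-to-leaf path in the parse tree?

6

[S [U if cond then [S [U if cond then [S [M x = expr]]]]]]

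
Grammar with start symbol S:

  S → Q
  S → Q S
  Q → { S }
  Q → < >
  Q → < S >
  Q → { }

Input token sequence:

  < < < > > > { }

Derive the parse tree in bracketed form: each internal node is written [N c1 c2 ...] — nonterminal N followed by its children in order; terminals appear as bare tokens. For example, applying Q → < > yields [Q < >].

S
Q S
< S > S
< Q > S
< < S > > S
< < Q > > S
< < < > > > S
< < < > > > Q
< < < > > > { }

[S [Q < [S [Q < [S [Q < >]] >]] >] [S [Q { }]]]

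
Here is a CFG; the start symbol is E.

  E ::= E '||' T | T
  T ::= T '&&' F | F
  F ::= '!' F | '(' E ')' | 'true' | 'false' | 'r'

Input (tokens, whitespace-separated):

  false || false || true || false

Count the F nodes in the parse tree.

4

[E [E [E [E [T [F false]]] || [T [F false]]] || [T [F true]]] || [T [F false]]]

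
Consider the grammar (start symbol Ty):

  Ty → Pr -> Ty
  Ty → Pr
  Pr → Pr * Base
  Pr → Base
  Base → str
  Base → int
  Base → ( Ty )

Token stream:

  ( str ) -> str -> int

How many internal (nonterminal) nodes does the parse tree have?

12

[Ty [Pr [Base ( [Ty [Pr [Base str]]] )]] -> [Ty [Pr [Base str]] -> [Ty [Pr [Base int]]]]]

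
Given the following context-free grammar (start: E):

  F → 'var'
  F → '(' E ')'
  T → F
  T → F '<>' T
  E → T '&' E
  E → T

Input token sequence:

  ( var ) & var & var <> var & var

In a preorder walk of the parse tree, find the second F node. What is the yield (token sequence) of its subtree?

[E [T [F ( [E [T [F var]]] )]] & [E [T [F var]] & [E [T [F var] <> [T [F var]]] & [E [T [F var]]]]]]

var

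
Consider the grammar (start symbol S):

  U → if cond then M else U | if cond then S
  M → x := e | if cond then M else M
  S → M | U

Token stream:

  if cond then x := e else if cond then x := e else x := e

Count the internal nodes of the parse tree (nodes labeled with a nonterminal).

6

[S [M if cond then [M x := e] else [M if cond then [M x := e] else [M x := e]]]]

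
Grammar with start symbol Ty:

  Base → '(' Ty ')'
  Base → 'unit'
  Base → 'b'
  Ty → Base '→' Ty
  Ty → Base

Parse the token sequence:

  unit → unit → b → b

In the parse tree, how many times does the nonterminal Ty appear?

4

[Ty [Base unit] → [Ty [Base unit] → [Ty [Base b] → [Ty [Base b]]]]]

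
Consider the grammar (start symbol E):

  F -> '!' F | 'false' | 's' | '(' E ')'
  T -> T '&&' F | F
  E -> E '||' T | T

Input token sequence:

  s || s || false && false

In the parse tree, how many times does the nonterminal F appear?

[E [E [E [T [F s]]] || [T [F s]]] || [T [T [F false]] && [F false]]]

4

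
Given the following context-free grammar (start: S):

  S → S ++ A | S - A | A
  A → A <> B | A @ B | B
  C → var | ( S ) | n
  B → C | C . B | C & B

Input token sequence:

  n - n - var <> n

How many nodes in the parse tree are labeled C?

4

[S [S [S [A [B [C n]]]] - [A [B [C n]]]] - [A [A [B [C var]]] <> [B [C n]]]]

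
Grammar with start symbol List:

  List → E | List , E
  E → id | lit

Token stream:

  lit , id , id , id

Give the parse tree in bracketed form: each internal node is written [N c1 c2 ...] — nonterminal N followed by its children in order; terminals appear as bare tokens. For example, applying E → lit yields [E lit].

List
List , E
List , E , E
List , E , E , E
E , E , E , E
lit , E , E , E
lit , id , E , E
lit , id , id , E
lit , id , id , id

[List [List [List [List [E lit]] , [E id]] , [E id]] , [E id]]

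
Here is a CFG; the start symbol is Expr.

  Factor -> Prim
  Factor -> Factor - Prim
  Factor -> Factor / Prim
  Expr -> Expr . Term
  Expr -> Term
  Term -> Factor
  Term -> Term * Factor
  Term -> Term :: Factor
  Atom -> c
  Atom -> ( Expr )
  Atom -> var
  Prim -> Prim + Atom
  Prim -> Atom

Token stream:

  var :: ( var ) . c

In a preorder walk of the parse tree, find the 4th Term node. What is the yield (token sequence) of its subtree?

[Expr [Expr [Term [Term [Factor [Prim [Atom var]]]] :: [Factor [Prim [Atom ( [Expr [Term [Factor [Prim [Atom var]]]]] )]]]]] . [Term [Factor [Prim [Atom c]]]]]

c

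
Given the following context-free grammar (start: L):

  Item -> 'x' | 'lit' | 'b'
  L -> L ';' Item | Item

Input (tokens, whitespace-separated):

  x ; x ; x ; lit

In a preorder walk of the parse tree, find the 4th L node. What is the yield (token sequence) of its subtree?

x

[L [L [L [L [Item x]] ; [Item x]] ; [Item x]] ; [Item lit]]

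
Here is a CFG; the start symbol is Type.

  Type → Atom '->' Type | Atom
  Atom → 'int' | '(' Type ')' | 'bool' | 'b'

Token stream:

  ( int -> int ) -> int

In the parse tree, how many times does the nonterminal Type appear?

4

[Type [Atom ( [Type [Atom int] -> [Type [Atom int]]] )] -> [Type [Atom int]]]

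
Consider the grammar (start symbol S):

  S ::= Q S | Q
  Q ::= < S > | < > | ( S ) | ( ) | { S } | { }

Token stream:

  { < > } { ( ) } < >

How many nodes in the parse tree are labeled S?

[S [Q { [S [Q < >]] }] [S [Q { [S [Q ( )]] }] [S [Q < >]]]]

5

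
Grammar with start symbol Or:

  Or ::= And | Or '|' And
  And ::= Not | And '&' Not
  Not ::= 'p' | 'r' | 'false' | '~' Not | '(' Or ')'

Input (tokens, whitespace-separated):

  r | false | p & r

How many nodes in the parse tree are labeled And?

[Or [Or [Or [And [Not r]]] | [And [Not false]]] | [And [And [Not p]] & [Not r]]]

4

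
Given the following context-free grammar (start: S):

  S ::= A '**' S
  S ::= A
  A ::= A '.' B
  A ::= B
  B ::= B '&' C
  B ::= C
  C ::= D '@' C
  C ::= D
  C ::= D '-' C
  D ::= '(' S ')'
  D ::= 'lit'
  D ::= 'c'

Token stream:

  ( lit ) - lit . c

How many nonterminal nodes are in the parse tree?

16

[S [A [A [B [C [D ( [S [A [B [C [D lit]]]]] )] - [C [D lit]]]]] . [B [C [D c]]]]]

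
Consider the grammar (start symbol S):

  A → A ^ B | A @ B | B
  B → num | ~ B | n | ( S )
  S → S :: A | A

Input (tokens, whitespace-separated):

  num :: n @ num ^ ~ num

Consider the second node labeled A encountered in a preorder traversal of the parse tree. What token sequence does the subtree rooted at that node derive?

n @ num ^ ~ num

[S [S [A [B num]]] :: [A [A [A [B n]] @ [B num]] ^ [B ~ [B num]]]]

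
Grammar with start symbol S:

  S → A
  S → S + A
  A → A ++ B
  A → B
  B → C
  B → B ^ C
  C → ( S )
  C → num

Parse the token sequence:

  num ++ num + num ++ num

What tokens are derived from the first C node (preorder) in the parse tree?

num

[S [S [A [A [B [C num]]] ++ [B [C num]]]] + [A [A [B [C num]]] ++ [B [C num]]]]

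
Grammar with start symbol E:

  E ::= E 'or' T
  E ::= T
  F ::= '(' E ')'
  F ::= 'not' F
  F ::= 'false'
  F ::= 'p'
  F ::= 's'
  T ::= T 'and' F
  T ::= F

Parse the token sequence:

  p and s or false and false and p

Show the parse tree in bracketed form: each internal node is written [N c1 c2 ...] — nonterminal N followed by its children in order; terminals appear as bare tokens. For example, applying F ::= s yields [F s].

E
E or T
T or T
T and F or T
F and F or T
p and F or T
p and s or T
p and s or T and F
p and s or T and F and F
p and s or F and F and F
p and s or false and F and F
p and s or false and false and F
p and s or false and false and p

[E [E [T [T [F p]] and [F s]]] or [T [T [T [F false]] and [F false]] and [F p]]]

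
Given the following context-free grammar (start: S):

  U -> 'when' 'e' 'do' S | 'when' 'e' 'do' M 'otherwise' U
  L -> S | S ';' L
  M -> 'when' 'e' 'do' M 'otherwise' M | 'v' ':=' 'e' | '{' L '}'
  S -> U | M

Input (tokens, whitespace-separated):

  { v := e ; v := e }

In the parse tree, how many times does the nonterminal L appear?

2

[S [M { [L [S [M v := e]] ; [L [S [M v := e]]]] }]]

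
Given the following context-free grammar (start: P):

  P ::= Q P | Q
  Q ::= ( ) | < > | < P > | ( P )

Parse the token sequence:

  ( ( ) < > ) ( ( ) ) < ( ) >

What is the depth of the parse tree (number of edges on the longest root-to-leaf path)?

6

[P [Q ( [P [Q ( )] [P [Q < >]]] )] [P [Q ( [P [Q ( )]] )] [P [Q < [P [Q ( )]] >]]]]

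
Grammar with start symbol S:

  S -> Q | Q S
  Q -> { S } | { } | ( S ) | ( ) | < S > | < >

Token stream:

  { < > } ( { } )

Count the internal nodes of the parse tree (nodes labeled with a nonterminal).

8

[S [Q { [S [Q < >]] }] [S [Q ( [S [Q { }]] )]]]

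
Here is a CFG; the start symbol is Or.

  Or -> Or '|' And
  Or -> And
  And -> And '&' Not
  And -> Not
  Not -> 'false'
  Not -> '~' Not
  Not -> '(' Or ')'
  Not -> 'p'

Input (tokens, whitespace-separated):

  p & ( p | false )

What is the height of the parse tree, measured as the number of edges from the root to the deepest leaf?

[Or [And [And [Not p]] & [Not ( [Or [Or [And [Not p]]] | [And [Not false]]] )]]]

7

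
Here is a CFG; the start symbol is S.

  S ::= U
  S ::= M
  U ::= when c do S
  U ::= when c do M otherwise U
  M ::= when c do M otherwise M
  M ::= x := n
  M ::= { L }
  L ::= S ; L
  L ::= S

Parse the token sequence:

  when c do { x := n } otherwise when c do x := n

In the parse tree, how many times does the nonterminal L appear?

[S [U when c do [M { [L [S [M x := n]]] }] otherwise [U when c do [S [M x := n]]]]]

1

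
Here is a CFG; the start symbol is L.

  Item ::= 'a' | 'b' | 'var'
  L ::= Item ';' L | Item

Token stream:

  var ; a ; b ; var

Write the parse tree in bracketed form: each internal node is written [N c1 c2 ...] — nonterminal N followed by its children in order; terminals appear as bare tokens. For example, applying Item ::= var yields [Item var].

L
Item ; L
var ; L
var ; Item ; L
var ; a ; L
var ; a ; Item ; L
var ; a ; b ; L
var ; a ; b ; Item
var ; a ; b ; var

[L [Item var] ; [L [Item a] ; [L [Item b] ; [L [Item var]]]]]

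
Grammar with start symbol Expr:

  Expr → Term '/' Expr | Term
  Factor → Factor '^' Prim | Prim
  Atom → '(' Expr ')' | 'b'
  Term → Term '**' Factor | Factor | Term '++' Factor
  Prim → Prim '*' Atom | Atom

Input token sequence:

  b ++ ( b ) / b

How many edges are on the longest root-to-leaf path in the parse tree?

[Expr [Term [Term [Factor [Prim [Atom b]]]] ++ [Factor [Prim [Atom ( [Expr [Term [Factor [Prim [Atom b]]]]] )]]]] / [Expr [Term [Factor [Prim [Atom b]]]]]]

10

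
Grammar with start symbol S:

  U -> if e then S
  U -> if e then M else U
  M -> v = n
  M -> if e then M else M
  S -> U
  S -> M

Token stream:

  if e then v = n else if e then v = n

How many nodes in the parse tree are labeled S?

[S [U if e then [M v = n] else [U if e then [S [M v = n]]]]]

2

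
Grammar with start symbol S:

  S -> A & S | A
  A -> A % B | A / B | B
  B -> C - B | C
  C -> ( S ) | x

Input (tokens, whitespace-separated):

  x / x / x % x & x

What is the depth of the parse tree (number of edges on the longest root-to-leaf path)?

[S [A [A [A [A [B [C x]]] / [B [C x]]] / [B [C x]]] % [B [C x]]] & [S [A [B [C x]]]]]

7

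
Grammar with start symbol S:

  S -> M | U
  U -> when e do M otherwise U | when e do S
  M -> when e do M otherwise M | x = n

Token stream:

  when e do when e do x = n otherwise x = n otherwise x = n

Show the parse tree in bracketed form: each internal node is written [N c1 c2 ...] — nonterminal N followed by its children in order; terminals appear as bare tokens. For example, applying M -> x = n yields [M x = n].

S
M
when e do M otherwise M
when e do when e do M otherwise M otherwise M
when e do when e do x = n otherwise M otherwise M
when e do when e do x = n otherwise x = n otherwise M
when e do when e do x = n otherwise x = n otherwise x = n

[S [M when e do [M when e do [M x = n] otherwise [M x = n]] otherwise [M x = n]]]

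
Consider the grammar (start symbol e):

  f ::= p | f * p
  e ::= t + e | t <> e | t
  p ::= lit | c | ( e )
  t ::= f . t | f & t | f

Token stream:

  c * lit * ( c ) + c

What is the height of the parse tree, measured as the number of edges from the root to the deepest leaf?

[e [t [f [f [f [p c]] * [p lit]] * [p ( [e [t [f [p c]]]] )]]] + [e [t [f [p c]]]]]

8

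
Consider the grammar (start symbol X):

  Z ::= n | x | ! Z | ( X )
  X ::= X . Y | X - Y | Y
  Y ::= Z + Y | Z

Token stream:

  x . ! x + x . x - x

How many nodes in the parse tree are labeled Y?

5

[X [X [X [X [Y [Z x]]] . [Y [Z ! [Z x]] + [Y [Z x]]]] . [Y [Z x]]] - [Y [Z x]]]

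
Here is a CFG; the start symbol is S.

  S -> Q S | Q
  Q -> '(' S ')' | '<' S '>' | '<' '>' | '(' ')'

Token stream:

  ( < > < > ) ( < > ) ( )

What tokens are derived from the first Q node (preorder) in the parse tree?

[S [Q ( [S [Q < >] [S [Q < >]]] )] [S [Q ( [S [Q < >]] )] [S [Q ( )]]]]

( < > < > )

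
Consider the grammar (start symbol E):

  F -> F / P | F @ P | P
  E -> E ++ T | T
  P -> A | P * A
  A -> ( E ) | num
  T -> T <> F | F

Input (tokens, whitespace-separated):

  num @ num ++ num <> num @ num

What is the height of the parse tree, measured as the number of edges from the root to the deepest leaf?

7

[E [E [T [F [F [P [A num]]] @ [P [A num]]]]] ++ [T [T [F [P [A num]]]] <> [F [F [P [A num]]] @ [P [A num]]]]]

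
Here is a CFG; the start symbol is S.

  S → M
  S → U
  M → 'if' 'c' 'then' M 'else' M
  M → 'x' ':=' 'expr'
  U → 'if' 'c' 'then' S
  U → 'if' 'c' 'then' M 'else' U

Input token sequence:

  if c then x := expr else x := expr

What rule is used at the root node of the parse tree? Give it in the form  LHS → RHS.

[S [M if c then [M x := expr] else [M x := expr]]]

S → M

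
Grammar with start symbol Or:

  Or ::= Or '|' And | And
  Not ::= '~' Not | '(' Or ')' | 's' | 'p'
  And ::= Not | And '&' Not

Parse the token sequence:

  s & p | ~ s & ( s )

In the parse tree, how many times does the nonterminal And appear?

5

[Or [Or [And [And [Not s]] & [Not p]]] | [And [And [Not ~ [Not s]]] & [Not ( [Or [And [Not s]]] )]]]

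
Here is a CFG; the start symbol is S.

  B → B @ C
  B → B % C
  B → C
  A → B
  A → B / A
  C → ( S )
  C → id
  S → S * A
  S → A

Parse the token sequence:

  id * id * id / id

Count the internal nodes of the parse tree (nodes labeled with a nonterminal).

[S [S [S [A [B [C id]]]] * [A [B [C id]]]] * [A [B [C id]] / [A [B [C id]]]]]

15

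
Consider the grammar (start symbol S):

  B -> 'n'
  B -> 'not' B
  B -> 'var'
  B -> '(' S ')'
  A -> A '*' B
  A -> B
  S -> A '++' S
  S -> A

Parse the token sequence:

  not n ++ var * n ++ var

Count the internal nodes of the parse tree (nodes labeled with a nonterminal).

[S [A [B not [B n]]] ++ [S [A [A [B var]] * [B n]] ++ [S [A [B var]]]]]

12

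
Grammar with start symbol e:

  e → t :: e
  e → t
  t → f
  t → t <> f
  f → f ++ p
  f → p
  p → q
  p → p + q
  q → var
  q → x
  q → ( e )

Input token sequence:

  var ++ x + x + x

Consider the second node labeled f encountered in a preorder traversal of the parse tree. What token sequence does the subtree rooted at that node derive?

var

[e [t [f [f [p [q var]]] ++ [p [p [p [q x]] + [q x]] + [q x]]]]]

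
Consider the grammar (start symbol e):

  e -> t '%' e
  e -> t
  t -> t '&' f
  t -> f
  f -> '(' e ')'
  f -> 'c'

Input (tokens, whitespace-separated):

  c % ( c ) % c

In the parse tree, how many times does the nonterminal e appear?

[e [t [f c]] % [e [t [f ( [e [t [f c]]] )]] % [e [t [f c]]]]]

4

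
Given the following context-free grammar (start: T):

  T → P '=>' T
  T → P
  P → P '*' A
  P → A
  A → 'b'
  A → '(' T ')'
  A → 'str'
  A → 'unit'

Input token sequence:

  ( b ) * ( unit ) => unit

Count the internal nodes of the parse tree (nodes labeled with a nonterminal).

14

[T [P [P [A ( [T [P [A b]]] )]] * [A ( [T [P [A unit]]] )]] => [T [P [A unit]]]]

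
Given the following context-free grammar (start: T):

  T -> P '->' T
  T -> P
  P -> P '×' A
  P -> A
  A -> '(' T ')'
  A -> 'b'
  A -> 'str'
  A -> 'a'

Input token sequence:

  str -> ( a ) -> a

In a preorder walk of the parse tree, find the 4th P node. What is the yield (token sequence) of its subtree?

[T [P [A str]] -> [T [P [A ( [T [P [A a]]] )]] -> [T [P [A a]]]]]

a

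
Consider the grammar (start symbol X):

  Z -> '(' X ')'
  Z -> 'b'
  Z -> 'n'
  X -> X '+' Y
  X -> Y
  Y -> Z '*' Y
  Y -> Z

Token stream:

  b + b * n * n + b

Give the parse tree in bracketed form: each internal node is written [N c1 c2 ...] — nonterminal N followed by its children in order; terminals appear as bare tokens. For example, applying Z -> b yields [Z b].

X
X + Y
X + Y + Y
Y + Y + Y
Z + Y + Y
b + Y + Y
b + Z * Y + Y
b + b * Y + Y
b + b * Z * Y + Y
b + b * n * Y + Y
b + b * n * Z + Y
b + b * n * n + Y
b + b * n * n + Z
b + b * n * n + b

[X [X [X [Y [Z b]]] + [Y [Z b] * [Y [Z n] * [Y [Z n]]]]] + [Y [Z b]]]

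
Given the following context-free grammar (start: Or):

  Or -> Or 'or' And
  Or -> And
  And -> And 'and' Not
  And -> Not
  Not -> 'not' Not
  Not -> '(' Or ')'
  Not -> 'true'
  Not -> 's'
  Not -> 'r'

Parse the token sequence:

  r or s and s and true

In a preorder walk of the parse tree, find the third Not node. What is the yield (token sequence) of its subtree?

[Or [Or [And [Not r]]] or [And [And [And [Not s]] and [Not s]] and [Not true]]]

s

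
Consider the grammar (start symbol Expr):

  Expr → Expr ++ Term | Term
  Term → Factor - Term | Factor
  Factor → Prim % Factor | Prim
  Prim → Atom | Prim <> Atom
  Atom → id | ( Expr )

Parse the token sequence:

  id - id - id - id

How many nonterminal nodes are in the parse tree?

17

[Expr [Term [Factor [Prim [Atom id]]] - [Term [Factor [Prim [Atom id]]] - [Term [Factor [Prim [Atom id]]] - [Term [Factor [Prim [Atom id]]]]]]]]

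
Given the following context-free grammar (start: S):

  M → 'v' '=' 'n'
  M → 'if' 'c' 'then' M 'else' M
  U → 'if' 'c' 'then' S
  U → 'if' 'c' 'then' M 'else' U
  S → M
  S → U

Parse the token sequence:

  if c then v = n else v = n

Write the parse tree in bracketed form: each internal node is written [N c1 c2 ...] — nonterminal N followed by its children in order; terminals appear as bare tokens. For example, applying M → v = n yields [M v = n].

S
M
if c then M else M
if c then v = n else M
if c then v = n else v = n

[S [M if c then [M v = n] else [M v = n]]]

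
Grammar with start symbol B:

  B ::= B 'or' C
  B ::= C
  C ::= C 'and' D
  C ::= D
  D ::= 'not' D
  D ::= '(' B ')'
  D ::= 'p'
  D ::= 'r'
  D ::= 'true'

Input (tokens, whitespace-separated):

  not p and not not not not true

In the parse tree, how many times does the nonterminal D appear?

7

[B [C [C [D not [D p]]] and [D not [D not [D not [D not [D true]]]]]]]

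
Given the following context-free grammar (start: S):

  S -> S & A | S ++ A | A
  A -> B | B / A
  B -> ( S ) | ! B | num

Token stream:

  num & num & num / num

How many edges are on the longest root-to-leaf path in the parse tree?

5

[S [S [S [A [B num]]] & [A [B num]]] & [A [B num] / [A [B num]]]]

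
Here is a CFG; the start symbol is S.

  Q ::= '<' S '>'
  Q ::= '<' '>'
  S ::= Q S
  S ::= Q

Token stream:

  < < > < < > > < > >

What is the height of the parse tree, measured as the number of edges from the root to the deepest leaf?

7

[S [Q < [S [Q < >] [S [Q < [S [Q < >]] >] [S [Q < >]]]] >]]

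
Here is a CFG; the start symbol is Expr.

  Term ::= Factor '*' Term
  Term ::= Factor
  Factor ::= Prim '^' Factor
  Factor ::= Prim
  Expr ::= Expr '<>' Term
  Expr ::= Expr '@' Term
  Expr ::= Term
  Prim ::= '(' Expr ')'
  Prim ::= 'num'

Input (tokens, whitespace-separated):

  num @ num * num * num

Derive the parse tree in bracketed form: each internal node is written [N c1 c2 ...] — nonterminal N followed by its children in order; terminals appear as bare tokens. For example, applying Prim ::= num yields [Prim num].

[Expr [Expr [Term [Factor [Prim num]]]] @ [Term [Factor [Prim num]] * [Term [Factor [Prim num]] * [Term [Factor [Prim num]]]]]]

Expr
Expr @ Term
Term @ Term
Factor @ Term
Prim @ Term
num @ Term
num @ Factor * Term
num @ Prim * Term
num @ num * Term
num @ num * Factor * Term
num @ num * Prim * Term
num @ num * num * Term
num @ num * num * Factor
num @ num * num * Prim
num @ num * num * num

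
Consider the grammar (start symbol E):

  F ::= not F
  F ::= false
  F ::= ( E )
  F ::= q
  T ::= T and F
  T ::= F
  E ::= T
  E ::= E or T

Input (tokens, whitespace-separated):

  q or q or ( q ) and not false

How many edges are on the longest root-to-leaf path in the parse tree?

7

[E [E [E [T [F q]]] or [T [F q]]] or [T [T [F ( [E [T [F q]]] )]] and [F not [F false]]]]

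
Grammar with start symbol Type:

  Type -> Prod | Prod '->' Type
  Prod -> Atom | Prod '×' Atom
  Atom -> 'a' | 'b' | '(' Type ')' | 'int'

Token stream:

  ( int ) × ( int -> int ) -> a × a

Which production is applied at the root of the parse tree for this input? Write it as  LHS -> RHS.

[Type [Prod [Prod [Atom ( [Type [Prod [Atom int]]] )]] × [Atom ( [Type [Prod [Atom int]] -> [Type [Prod [Atom int]]]] )]] -> [Type [Prod [Prod [Atom a]] × [Atom a]]]]

Type -> Prod '->' Type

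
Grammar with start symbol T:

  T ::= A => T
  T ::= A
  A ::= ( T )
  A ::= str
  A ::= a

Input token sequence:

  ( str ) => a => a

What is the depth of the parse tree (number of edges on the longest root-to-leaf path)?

4

[T [A ( [T [A str]] )] => [T [A a] => [T [A a]]]]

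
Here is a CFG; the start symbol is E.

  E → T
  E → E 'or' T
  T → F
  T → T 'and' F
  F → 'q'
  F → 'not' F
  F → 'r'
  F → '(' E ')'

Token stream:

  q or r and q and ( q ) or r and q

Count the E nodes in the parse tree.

4

[E [E [E [T [F q]]] or [T [T [T [F r]] and [F q]] and [F ( [E [T [F q]]] )]]] or [T [T [F r]] and [F q]]]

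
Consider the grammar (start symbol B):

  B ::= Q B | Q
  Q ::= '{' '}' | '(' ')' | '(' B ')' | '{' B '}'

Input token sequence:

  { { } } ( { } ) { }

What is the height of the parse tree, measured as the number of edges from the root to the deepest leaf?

5

[B [Q { [B [Q { }]] }] [B [Q ( [B [Q { }]] )] [B [Q { }]]]]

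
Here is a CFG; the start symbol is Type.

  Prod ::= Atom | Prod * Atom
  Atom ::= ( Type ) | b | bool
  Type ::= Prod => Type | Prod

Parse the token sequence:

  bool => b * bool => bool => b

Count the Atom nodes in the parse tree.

5

[Type [Prod [Atom bool]] => [Type [Prod [Prod [Atom b]] * [Atom bool]] => [Type [Prod [Atom bool]] => [Type [Prod [Atom b]]]]]]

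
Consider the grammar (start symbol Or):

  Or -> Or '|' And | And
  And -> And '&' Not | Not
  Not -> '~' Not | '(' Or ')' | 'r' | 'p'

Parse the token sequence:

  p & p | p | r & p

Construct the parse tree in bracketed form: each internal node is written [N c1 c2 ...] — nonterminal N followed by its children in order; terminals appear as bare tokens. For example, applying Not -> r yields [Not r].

[Or [Or [Or [And [And [Not p]] & [Not p]]] | [And [Not p]]] | [And [And [Not r]] & [Not p]]]

Or
Or | And
Or | And | And
And | And | And
And & Not | And | And
Not & Not | And | And
p & Not | And | And
p & p | And | And
p & p | Not | And
p & p | p | And
p & p | p | And & Not
p & p | p | Not & Not
p & p | p | r & Not
p & p | p | r & p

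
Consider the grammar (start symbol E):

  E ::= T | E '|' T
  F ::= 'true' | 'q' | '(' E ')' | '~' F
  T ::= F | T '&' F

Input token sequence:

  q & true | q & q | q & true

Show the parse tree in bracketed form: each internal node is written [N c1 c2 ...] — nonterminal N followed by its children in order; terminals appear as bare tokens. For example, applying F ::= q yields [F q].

E
E | T
E | T | T
T | T | T
T & F | T | T
F & F | T | T
q & F | T | T
q & true | T | T
q & true | T & F | T
q & true | F & F | T
q & true | q & F | T
q & true | q & q | T
q & true | q & q | T & F
q & true | q & q | F & F
q & true | q & q | q & F
q & true | q & q | q & true

[E [E [E [T [T [F q]] & [F true]]] | [T [T [F q]] & [F q]]] | [T [T [F q]] & [F true]]]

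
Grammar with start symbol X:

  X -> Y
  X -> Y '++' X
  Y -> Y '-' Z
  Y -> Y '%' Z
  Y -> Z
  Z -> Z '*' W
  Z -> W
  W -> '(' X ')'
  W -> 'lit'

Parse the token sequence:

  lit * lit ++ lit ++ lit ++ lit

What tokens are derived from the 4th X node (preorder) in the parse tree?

[X [Y [Z [Z [W lit]] * [W lit]]] ++ [X [Y [Z [W lit]]] ++ [X [Y [Z [W lit]]] ++ [X [Y [Z [W lit]]]]]]]

lit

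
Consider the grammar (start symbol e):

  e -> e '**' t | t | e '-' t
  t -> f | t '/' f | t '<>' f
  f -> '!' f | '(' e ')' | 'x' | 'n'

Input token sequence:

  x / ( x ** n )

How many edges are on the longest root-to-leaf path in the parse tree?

7

[e [t [t [f x]] / [f ( [e [e [t [f x]]] ** [t [f n]]] )]]]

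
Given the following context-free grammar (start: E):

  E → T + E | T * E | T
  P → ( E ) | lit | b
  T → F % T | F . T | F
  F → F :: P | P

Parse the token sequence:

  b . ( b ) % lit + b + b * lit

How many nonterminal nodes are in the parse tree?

26

[E [T [F [P b]] . [T [F [P ( [E [T [F [P b]]]] )]] % [T [F [P lit]]]]] + [E [T [F [P b]]] + [E [T [F [P b]]] * [E [T [F [P lit]]]]]]]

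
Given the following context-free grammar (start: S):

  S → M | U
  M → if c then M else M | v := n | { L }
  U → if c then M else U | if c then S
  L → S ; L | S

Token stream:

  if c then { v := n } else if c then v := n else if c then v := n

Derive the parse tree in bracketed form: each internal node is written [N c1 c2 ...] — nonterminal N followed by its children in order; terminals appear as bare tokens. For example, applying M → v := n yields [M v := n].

[S [U if c then [M { [L [S [M v := n]]] }] else [U if c then [M v := n] else [U if c then [S [M v := n]]]]]]

S
U
if c then M else U
if c then { L } else U
if c then { S } else U
if c then { M } else U
if c then { v := n } else U
if c then { v := n } else if c then M else U
if c then { v := n } else if c then v := n else U
if c then { v := n } else if c then v := n else if c then S
if c then { v := n } else if c then v := n else if c then M
if c then { v := n } else if c then v := n else if c then v := n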